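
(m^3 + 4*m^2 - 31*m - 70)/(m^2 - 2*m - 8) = (m^2 + 2*m - 35)/(m - 4)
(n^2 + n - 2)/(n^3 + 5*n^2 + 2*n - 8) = 1/(n + 4)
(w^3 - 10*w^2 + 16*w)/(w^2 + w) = (w^2 - 10*w + 16)/(w + 1)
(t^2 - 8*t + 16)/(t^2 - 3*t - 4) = (t - 4)/(t + 1)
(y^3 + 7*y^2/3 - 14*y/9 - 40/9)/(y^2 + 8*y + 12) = (y^2 + y/3 - 20/9)/(y + 6)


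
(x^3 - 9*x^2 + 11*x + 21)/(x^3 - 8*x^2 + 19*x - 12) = (x^2 - 6*x - 7)/(x^2 - 5*x + 4)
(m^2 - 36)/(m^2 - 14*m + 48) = (m + 6)/(m - 8)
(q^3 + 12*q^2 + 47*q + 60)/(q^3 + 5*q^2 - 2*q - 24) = (q + 5)/(q - 2)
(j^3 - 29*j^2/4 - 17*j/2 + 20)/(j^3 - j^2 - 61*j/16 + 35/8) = 4*(j - 8)/(4*j - 7)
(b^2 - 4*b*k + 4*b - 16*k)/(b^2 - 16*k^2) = (b + 4)/(b + 4*k)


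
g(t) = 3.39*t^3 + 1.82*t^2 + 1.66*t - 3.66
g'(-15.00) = 2235.31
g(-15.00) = -11060.31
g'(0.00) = 1.66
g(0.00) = -3.66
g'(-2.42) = 52.41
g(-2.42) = -45.06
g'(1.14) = 19.03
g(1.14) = 5.62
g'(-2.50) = 56.12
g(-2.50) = -49.40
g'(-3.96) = 146.73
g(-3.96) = -192.21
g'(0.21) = 2.87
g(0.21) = -3.20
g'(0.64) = 8.16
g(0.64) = -0.96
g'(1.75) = 39.18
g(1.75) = 22.99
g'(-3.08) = 86.93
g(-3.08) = -90.56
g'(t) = 10.17*t^2 + 3.64*t + 1.66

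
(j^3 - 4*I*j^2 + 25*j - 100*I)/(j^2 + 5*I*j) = j - 9*I - 20/j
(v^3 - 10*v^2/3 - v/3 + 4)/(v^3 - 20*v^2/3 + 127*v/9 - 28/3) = 3*(v + 1)/(3*v - 7)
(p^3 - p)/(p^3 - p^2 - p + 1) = p/(p - 1)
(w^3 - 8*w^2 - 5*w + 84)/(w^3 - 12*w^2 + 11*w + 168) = (w - 4)/(w - 8)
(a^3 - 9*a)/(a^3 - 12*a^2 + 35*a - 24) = a*(a + 3)/(a^2 - 9*a + 8)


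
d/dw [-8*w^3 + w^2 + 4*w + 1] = -24*w^2 + 2*w + 4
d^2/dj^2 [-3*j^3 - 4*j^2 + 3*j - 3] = -18*j - 8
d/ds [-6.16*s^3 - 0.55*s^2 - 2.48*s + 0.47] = -18.48*s^2 - 1.1*s - 2.48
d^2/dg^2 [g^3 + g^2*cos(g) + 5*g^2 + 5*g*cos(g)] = -g^2*cos(g) - 4*g*sin(g) - 5*g*cos(g) + 6*g - 10*sin(g) + 2*cos(g) + 10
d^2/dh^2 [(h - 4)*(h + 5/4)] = 2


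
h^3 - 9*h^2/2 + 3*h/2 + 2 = (h - 4)*(h - 1)*(h + 1/2)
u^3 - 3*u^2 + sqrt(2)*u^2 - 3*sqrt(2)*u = u*(u - 3)*(u + sqrt(2))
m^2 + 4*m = m*(m + 4)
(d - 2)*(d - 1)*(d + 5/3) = d^3 - 4*d^2/3 - 3*d + 10/3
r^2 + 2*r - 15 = (r - 3)*(r + 5)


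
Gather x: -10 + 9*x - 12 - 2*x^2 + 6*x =-2*x^2 + 15*x - 22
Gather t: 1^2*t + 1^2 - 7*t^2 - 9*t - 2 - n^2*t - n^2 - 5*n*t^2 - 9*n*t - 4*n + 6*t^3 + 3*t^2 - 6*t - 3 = -n^2 - 4*n + 6*t^3 + t^2*(-5*n - 4) + t*(-n^2 - 9*n - 14) - 4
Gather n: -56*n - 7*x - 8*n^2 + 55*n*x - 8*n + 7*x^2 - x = -8*n^2 + n*(55*x - 64) + 7*x^2 - 8*x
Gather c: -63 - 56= -119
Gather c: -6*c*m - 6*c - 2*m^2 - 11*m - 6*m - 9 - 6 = c*(-6*m - 6) - 2*m^2 - 17*m - 15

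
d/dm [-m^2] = -2*m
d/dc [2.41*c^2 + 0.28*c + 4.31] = 4.82*c + 0.28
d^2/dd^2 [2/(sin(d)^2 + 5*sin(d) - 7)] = 2*(-4*sin(d)^4 - 15*sin(d)^3 - 47*sin(d)^2 - 5*sin(d) + 64)/(sin(d)^2 + 5*sin(d) - 7)^3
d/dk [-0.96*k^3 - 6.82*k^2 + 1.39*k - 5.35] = -2.88*k^2 - 13.64*k + 1.39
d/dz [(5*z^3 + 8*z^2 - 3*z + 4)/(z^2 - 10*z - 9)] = (5*z^4 - 100*z^3 - 212*z^2 - 152*z + 67)/(z^4 - 20*z^3 + 82*z^2 + 180*z + 81)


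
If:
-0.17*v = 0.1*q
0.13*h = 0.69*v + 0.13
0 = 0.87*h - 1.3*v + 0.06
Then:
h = -0.49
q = 0.48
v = -0.28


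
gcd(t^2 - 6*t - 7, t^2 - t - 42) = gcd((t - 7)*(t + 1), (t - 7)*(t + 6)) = t - 7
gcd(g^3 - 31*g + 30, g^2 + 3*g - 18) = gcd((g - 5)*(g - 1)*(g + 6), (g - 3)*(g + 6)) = g + 6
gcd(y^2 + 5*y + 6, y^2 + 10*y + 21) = y + 3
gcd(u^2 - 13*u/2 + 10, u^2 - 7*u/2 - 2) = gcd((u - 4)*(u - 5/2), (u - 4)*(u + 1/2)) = u - 4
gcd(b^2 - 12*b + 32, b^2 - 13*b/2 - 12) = b - 8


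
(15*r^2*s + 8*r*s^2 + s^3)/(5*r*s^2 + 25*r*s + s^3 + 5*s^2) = (3*r + s)/(s + 5)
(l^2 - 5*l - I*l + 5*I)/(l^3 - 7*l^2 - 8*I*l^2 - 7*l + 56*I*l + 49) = (l - 5)/(l^2 - 7*l*(1 + I) + 49*I)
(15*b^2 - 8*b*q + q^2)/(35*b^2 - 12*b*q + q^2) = (-3*b + q)/(-7*b + q)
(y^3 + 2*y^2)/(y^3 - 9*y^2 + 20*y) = y*(y + 2)/(y^2 - 9*y + 20)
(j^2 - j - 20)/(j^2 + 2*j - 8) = (j - 5)/(j - 2)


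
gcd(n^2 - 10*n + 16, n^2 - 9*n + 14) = n - 2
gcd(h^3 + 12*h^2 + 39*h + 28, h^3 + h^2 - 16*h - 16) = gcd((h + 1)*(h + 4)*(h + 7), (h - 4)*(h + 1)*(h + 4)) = h^2 + 5*h + 4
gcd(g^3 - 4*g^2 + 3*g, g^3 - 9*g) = g^2 - 3*g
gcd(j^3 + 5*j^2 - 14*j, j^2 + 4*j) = j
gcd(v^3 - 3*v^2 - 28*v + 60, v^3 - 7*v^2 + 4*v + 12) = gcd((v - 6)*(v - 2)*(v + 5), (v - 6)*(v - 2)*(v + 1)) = v^2 - 8*v + 12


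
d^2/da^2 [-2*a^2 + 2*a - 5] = -4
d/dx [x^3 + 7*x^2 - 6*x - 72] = 3*x^2 + 14*x - 6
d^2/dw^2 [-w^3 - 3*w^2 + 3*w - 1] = -6*w - 6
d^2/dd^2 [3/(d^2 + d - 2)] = 6*(-d^2 - d + (2*d + 1)^2 + 2)/(d^2 + d - 2)^3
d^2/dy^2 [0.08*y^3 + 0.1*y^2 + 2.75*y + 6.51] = 0.48*y + 0.2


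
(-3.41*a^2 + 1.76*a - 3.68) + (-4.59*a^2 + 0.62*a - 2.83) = -8.0*a^2 + 2.38*a - 6.51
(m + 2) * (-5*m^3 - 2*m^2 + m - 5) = -5*m^4 - 12*m^3 - 3*m^2 - 3*m - 10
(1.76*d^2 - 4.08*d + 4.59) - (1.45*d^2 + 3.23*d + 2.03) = 0.31*d^2 - 7.31*d + 2.56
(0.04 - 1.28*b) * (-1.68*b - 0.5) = 2.1504*b^2 + 0.5728*b - 0.02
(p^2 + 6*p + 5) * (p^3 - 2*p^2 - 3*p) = p^5 + 4*p^4 - 10*p^3 - 28*p^2 - 15*p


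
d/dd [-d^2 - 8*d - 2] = -2*d - 8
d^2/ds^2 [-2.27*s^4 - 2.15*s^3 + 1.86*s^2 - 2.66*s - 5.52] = -27.24*s^2 - 12.9*s + 3.72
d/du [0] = 0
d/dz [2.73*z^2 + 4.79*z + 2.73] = 5.46*z + 4.79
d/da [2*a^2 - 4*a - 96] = 4*a - 4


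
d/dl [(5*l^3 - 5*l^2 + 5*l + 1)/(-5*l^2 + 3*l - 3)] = (-25*l^4 + 30*l^3 - 35*l^2 + 40*l - 18)/(25*l^4 - 30*l^3 + 39*l^2 - 18*l + 9)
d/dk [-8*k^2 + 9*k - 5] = 9 - 16*k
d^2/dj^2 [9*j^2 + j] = 18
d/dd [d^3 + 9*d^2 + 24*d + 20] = 3*d^2 + 18*d + 24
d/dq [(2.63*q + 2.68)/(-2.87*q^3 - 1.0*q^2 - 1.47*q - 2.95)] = (15.0962*q^3 + 25.7048*q^2 + 5.36*q - 3.8189)/(8.2369*q^6 + 5.74*q^5 + 9.4378*q^4 + 19.873*q^3 + 8.0609*q^2 + 8.673*q + 8.7025)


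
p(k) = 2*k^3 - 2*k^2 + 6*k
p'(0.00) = 6.00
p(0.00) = 0.00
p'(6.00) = 198.00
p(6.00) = 396.00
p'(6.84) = 259.35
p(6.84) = 587.50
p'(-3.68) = 101.97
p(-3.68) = -148.84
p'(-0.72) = 11.99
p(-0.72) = -6.10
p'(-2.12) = 41.45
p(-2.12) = -40.77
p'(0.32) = 5.33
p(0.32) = 1.78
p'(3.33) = 59.21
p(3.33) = 71.65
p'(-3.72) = 103.91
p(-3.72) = -152.95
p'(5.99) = 197.32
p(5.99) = 394.02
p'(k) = 6*k^2 - 4*k + 6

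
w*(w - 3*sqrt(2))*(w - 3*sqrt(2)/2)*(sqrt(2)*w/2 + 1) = sqrt(2)*w^4/2 - 7*w^3/2 + 9*w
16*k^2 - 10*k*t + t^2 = (-8*k + t)*(-2*k + t)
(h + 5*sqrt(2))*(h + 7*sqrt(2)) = h^2 + 12*sqrt(2)*h + 70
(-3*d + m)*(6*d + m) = -18*d^2 + 3*d*m + m^2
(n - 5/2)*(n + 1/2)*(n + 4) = n^3 + 2*n^2 - 37*n/4 - 5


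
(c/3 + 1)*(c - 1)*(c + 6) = c^3/3 + 8*c^2/3 + 3*c - 6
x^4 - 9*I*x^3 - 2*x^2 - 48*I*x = x*(x - 8*I)*(x - 3*I)*(x + 2*I)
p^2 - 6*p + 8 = (p - 4)*(p - 2)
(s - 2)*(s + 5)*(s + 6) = s^3 + 9*s^2 + 8*s - 60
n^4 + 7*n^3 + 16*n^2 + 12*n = n*(n + 2)^2*(n + 3)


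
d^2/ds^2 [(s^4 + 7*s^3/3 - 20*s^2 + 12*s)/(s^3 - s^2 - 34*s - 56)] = 8*(13*s^6 + 408*s^5 + 1758*s^4 + 8294*s^3 + 29652*s^2 + 14952*s - 64176)/(3*(s^9 - 3*s^8 - 99*s^7 + 35*s^6 + 3702*s^5 + 7788*s^4 - 41320*s^3 - 203616*s^2 - 319872*s - 175616))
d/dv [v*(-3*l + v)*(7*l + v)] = -21*l^2 + 8*l*v + 3*v^2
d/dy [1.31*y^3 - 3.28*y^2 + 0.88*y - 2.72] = 3.93*y^2 - 6.56*y + 0.88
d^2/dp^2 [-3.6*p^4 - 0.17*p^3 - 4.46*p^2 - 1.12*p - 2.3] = -43.2*p^2 - 1.02*p - 8.92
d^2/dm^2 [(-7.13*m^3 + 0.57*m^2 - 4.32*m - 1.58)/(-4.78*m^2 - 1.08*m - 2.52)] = (2.27373675443232e-13*m^5 + 48.1579200000001*m^3 + 374.228832*m^2 + 8.38771200000006*m - 65.132352)/(109.215352*m^6 + 74.028816*m^5 + 189.46008*m^4 + 79.3152*m^3 + 99.88272*m^2 + 20.575296*m + 16.003008)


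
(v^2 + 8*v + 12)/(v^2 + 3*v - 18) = (v + 2)/(v - 3)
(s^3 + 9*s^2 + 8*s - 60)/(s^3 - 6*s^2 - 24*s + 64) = (s^2 + 11*s + 30)/(s^2 - 4*s - 32)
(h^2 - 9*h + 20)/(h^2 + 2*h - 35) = (h - 4)/(h + 7)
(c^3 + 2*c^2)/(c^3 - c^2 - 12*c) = c*(c + 2)/(c^2 - c - 12)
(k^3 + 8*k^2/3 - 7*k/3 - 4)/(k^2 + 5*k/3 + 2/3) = (3*k^2 + 5*k - 12)/(3*k + 2)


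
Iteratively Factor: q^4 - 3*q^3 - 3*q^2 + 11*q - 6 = (q - 3)*(q^3 - 3*q + 2) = (q - 3)*(q - 1)*(q^2 + q - 2) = (q - 3)*(q - 1)^2*(q + 2)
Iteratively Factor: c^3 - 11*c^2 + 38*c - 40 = (c - 5)*(c^2 - 6*c + 8) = (c - 5)*(c - 2)*(c - 4)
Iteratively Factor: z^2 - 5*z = (z)*(z - 5)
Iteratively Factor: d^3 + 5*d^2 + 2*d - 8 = (d + 4)*(d^2 + d - 2) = (d + 2)*(d + 4)*(d - 1)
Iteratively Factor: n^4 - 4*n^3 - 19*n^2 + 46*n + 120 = (n + 2)*(n^3 - 6*n^2 - 7*n + 60) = (n - 5)*(n + 2)*(n^2 - n - 12) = (n - 5)*(n + 2)*(n + 3)*(n - 4)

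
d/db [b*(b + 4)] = 2*b + 4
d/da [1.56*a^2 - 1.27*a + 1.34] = 3.12*a - 1.27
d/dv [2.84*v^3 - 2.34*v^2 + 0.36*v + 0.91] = 8.52*v^2 - 4.68*v + 0.36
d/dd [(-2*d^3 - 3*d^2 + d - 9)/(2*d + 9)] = (-8*d^3 - 60*d^2 - 54*d + 27)/(4*d^2 + 36*d + 81)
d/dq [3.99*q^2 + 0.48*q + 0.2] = 7.98*q + 0.48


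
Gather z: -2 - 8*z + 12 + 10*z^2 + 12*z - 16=10*z^2 + 4*z - 6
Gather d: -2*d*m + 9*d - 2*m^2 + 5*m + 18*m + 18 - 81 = d*(9 - 2*m) - 2*m^2 + 23*m - 63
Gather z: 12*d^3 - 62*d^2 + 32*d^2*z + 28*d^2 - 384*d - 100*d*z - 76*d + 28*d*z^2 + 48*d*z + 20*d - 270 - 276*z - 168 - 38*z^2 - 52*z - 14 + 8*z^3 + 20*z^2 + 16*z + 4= 12*d^3 - 34*d^2 - 440*d + 8*z^3 + z^2*(28*d - 18) + z*(32*d^2 - 52*d - 312) - 448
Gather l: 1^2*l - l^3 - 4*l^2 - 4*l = -l^3 - 4*l^2 - 3*l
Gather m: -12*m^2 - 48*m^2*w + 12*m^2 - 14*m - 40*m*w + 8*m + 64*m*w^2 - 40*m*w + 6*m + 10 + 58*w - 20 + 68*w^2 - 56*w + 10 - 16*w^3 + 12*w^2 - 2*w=-48*m^2*w + m*(64*w^2 - 80*w) - 16*w^3 + 80*w^2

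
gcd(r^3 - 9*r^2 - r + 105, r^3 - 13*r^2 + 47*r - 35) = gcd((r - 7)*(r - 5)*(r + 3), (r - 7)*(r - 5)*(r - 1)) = r^2 - 12*r + 35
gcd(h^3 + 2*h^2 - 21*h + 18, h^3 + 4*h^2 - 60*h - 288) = h + 6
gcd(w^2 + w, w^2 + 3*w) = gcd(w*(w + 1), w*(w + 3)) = w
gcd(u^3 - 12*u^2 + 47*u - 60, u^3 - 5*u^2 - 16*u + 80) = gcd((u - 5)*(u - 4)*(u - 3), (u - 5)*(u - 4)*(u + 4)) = u^2 - 9*u + 20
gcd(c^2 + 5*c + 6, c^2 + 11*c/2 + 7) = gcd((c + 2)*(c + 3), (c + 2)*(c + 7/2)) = c + 2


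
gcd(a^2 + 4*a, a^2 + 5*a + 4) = a + 4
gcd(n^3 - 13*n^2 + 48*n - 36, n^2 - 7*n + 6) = n^2 - 7*n + 6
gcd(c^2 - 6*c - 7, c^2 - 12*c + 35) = c - 7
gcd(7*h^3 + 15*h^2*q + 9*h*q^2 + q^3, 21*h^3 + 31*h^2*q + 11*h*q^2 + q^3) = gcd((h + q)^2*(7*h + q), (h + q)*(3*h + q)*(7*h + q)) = 7*h^2 + 8*h*q + q^2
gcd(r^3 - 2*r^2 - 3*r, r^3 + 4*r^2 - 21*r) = r^2 - 3*r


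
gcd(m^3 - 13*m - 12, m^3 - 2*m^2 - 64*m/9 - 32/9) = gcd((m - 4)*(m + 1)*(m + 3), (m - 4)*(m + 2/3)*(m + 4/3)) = m - 4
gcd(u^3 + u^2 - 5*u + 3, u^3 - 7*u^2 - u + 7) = u - 1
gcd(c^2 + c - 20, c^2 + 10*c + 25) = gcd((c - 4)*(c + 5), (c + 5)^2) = c + 5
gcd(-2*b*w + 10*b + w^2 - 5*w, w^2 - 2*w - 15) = w - 5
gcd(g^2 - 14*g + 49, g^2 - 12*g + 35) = g - 7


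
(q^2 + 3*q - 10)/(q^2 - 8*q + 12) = (q + 5)/(q - 6)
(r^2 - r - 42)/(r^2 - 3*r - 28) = (r + 6)/(r + 4)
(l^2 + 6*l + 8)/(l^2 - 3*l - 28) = (l + 2)/(l - 7)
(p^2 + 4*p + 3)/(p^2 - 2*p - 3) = (p + 3)/(p - 3)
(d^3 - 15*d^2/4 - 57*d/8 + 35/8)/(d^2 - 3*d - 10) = (8*d^2 + 10*d - 7)/(8*(d + 2))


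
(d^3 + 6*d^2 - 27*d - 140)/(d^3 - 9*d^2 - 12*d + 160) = (d + 7)/(d - 8)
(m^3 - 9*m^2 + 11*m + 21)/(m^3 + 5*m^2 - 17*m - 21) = (m - 7)/(m + 7)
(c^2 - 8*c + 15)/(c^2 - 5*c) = (c - 3)/c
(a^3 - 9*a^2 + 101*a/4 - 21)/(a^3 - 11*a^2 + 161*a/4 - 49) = (2*a - 3)/(2*a - 7)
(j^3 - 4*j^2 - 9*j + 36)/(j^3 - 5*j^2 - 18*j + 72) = (j^2 - j - 12)/(j^2 - 2*j - 24)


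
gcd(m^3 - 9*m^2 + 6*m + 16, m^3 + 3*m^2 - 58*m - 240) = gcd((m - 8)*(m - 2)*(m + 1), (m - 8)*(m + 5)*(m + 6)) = m - 8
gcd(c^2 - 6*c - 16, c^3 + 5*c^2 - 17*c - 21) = 1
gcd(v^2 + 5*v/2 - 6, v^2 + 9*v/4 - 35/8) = 1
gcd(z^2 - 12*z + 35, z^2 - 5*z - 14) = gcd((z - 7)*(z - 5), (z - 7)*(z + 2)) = z - 7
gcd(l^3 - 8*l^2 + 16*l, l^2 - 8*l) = l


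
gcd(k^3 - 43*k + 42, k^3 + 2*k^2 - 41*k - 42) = k^2 + k - 42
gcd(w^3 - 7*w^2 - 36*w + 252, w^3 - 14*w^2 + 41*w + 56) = w - 7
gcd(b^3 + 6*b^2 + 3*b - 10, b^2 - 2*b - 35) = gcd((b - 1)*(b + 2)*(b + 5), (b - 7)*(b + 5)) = b + 5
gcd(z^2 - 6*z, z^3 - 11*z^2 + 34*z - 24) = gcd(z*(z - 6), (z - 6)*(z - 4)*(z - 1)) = z - 6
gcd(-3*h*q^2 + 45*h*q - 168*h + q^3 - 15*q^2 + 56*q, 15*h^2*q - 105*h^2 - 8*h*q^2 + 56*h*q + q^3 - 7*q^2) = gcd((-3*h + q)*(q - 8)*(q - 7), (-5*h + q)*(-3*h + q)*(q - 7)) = -3*h*q + 21*h + q^2 - 7*q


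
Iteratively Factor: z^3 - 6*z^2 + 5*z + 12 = (z - 3)*(z^2 - 3*z - 4) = (z - 4)*(z - 3)*(z + 1)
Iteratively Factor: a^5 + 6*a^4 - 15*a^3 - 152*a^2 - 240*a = (a - 5)*(a^4 + 11*a^3 + 40*a^2 + 48*a) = (a - 5)*(a + 4)*(a^3 + 7*a^2 + 12*a) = (a - 5)*(a + 3)*(a + 4)*(a^2 + 4*a) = (a - 5)*(a + 3)*(a + 4)^2*(a)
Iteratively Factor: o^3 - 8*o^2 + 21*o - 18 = (o - 2)*(o^2 - 6*o + 9) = (o - 3)*(o - 2)*(o - 3)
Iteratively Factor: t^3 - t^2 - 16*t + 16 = (t + 4)*(t^2 - 5*t + 4) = (t - 1)*(t + 4)*(t - 4)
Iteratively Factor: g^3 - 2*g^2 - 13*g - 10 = (g - 5)*(g^2 + 3*g + 2) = (g - 5)*(g + 2)*(g + 1)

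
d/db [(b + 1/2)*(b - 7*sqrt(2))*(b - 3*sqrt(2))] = 3*b^2 - 20*sqrt(2)*b + b - 5*sqrt(2) + 42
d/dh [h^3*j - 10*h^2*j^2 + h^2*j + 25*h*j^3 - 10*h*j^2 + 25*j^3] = j*(3*h^2 - 20*h*j + 2*h + 25*j^2 - 10*j)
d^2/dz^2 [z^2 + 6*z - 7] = 2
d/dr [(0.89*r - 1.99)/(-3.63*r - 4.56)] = (-40.954023*r - 51.446376)/(3.63*r + 4.56)^3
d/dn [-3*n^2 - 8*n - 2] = -6*n - 8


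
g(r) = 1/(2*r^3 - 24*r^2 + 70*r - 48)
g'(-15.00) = 0.00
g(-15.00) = 0.00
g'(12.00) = 0.00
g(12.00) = 0.00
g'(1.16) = -1.38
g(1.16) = 0.25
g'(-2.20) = -0.00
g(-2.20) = -0.00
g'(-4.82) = -0.00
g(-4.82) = -0.00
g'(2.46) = 0.15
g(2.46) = 0.11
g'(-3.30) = -0.00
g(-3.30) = -0.00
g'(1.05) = -14.27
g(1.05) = 0.74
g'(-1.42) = -0.00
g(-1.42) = -0.00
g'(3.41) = 0.29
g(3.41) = -0.11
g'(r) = (-6*r^2 + 48*r - 70)/(2*r^3 - 24*r^2 + 70*r - 48)^2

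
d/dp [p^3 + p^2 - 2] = p*(3*p + 2)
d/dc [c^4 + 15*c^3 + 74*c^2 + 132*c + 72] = 4*c^3 + 45*c^2 + 148*c + 132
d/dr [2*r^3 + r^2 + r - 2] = 6*r^2 + 2*r + 1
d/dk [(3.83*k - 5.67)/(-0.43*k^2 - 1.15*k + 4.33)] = (1.6469*k^2 - 4.8762*k + 10.0634)/(0.1849*k^4 + 0.989*k^3 - 2.4013*k^2 - 9.959*k + 18.7489)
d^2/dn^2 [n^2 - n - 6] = 2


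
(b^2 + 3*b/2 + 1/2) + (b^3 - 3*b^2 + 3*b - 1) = b^3 - 2*b^2 + 9*b/2 - 1/2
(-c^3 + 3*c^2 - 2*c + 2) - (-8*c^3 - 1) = 7*c^3 + 3*c^2 - 2*c + 3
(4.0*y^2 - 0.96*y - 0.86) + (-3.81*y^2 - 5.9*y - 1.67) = 0.19*y^2 - 6.86*y - 2.53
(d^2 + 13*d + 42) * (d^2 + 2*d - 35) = d^4 + 15*d^3 + 33*d^2 - 371*d - 1470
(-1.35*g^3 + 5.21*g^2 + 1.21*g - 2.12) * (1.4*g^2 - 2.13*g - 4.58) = -1.89*g^5 + 10.1695*g^4 - 3.2203*g^3 - 29.4071*g^2 - 1.0262*g + 9.7096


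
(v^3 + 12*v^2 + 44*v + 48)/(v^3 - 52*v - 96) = (v + 4)/(v - 8)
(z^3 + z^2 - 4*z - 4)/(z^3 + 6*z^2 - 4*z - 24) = (z + 1)/(z + 6)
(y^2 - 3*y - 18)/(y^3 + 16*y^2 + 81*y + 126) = (y - 6)/(y^2 + 13*y + 42)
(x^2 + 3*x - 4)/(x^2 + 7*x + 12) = (x - 1)/(x + 3)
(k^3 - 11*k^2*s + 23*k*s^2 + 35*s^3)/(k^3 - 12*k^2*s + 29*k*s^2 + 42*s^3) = (-k + 5*s)/(-k + 6*s)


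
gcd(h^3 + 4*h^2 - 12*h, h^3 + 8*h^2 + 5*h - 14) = 1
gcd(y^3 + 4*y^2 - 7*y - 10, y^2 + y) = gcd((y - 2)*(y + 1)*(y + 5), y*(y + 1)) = y + 1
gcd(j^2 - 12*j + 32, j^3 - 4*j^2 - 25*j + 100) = j - 4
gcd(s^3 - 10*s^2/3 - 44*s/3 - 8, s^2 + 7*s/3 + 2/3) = s + 2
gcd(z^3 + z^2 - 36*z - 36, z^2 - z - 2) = z + 1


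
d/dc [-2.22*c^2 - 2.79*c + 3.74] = -4.44*c - 2.79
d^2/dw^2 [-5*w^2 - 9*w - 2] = -10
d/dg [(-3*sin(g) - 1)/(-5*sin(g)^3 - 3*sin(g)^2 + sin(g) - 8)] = (-30*sin(g)^3 - 24*sin(g)^2 - 6*sin(g) + 25)*cos(g)/(5*sin(g)^3 + 3*sin(g)^2 - sin(g) + 8)^2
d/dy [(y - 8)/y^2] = (16 - y)/y^3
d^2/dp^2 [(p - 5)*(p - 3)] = 2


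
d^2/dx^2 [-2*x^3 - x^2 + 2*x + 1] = -12*x - 2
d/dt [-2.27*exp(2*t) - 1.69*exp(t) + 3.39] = (-4.54*exp(t) - 1.69)*exp(t)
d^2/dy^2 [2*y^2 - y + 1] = 4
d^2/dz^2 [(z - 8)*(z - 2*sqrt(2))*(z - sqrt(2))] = 6*z - 16 - 6*sqrt(2)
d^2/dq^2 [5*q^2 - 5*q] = 10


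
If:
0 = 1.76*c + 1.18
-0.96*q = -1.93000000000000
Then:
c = -0.67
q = 2.01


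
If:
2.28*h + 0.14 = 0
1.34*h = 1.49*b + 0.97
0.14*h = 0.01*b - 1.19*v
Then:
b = -0.71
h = -0.06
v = 0.00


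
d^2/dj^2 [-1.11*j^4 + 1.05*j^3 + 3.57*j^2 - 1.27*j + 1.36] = -13.32*j^2 + 6.3*j + 7.14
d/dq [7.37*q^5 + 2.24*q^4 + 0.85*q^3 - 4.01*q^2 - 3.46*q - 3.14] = 36.85*q^4 + 8.96*q^3 + 2.55*q^2 - 8.02*q - 3.46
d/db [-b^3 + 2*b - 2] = 2 - 3*b^2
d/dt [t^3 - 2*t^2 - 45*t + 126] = 3*t^2 - 4*t - 45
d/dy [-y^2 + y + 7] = 1 - 2*y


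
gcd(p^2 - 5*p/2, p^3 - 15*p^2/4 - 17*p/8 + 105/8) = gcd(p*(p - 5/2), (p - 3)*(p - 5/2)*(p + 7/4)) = p - 5/2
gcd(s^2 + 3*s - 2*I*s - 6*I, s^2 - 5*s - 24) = s + 3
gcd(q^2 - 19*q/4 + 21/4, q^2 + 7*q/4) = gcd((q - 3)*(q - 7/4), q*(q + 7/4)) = 1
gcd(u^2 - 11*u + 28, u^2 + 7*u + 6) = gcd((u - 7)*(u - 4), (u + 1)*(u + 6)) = 1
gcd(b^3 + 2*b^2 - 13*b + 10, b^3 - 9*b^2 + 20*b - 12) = b^2 - 3*b + 2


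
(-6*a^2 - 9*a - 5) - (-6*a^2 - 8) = 3 - 9*a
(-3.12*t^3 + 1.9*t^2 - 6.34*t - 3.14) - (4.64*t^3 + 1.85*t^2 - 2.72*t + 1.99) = -7.76*t^3 + 0.0499999999999998*t^2 - 3.62*t - 5.13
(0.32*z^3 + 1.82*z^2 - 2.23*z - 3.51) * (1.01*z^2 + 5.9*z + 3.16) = 0.3232*z^5 + 3.7262*z^4 + 9.4969*z^3 - 10.9509*z^2 - 27.7558*z - 11.0916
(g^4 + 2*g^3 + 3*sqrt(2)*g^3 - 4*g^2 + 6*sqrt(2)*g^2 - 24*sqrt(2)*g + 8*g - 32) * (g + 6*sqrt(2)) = g^5 + 2*g^4 + 9*sqrt(2)*g^4 + 18*sqrt(2)*g^3 + 32*g^3 - 48*sqrt(2)*g^2 + 80*g^2 - 320*g + 48*sqrt(2)*g - 192*sqrt(2)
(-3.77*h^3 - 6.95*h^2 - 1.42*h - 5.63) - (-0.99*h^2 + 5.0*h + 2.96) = -3.77*h^3 - 5.96*h^2 - 6.42*h - 8.59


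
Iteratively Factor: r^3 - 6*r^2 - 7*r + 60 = (r - 4)*(r^2 - 2*r - 15) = (r - 5)*(r - 4)*(r + 3)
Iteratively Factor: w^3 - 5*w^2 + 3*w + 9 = (w + 1)*(w^2 - 6*w + 9) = (w - 3)*(w + 1)*(w - 3)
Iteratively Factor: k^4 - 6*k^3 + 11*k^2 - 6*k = (k)*(k^3 - 6*k^2 + 11*k - 6) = k*(k - 1)*(k^2 - 5*k + 6) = k*(k - 3)*(k - 1)*(k - 2)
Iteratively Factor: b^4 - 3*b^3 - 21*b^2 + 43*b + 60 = (b - 3)*(b^3 - 21*b - 20) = (b - 3)*(b + 1)*(b^2 - b - 20) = (b - 5)*(b - 3)*(b + 1)*(b + 4)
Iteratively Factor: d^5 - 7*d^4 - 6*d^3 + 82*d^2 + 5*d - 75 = (d - 5)*(d^4 - 2*d^3 - 16*d^2 + 2*d + 15) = (d - 5)^2*(d^3 + 3*d^2 - d - 3) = (d - 5)^2*(d + 3)*(d^2 - 1) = (d - 5)^2*(d - 1)*(d + 3)*(d + 1)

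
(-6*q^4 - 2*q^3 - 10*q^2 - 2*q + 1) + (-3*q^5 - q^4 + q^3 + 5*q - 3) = -3*q^5 - 7*q^4 - q^3 - 10*q^2 + 3*q - 2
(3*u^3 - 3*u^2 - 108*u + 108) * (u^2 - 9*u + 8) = 3*u^5 - 30*u^4 - 57*u^3 + 1056*u^2 - 1836*u + 864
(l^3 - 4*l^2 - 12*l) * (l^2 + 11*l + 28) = l^5 + 7*l^4 - 28*l^3 - 244*l^2 - 336*l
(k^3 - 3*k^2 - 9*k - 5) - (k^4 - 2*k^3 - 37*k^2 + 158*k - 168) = -k^4 + 3*k^3 + 34*k^2 - 167*k + 163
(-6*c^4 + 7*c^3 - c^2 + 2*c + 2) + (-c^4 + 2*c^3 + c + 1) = -7*c^4 + 9*c^3 - c^2 + 3*c + 3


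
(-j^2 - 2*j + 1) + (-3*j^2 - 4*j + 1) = -4*j^2 - 6*j + 2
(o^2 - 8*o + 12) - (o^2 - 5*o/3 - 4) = 16 - 19*o/3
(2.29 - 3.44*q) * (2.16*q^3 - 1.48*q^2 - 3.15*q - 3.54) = -7.4304*q^4 + 10.0376*q^3 + 7.4468*q^2 + 4.9641*q - 8.1066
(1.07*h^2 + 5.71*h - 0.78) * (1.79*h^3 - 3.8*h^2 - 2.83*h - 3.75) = 1.9153*h^5 + 6.1549*h^4 - 26.1223*h^3 - 17.2078*h^2 - 19.2051*h + 2.925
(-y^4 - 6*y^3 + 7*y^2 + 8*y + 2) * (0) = 0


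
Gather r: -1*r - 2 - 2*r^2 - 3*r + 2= -2*r^2 - 4*r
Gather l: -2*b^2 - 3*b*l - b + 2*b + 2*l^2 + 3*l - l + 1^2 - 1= -2*b^2 + b + 2*l^2 + l*(2 - 3*b)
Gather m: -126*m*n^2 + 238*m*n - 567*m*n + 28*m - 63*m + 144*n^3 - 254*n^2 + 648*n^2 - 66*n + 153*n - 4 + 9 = m*(-126*n^2 - 329*n - 35) + 144*n^3 + 394*n^2 + 87*n + 5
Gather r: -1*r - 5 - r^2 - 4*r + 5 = -r^2 - 5*r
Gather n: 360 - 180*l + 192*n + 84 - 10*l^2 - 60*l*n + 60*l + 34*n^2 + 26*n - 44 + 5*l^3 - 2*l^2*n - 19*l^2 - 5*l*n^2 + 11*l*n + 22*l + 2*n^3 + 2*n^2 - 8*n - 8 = 5*l^3 - 29*l^2 - 98*l + 2*n^3 + n^2*(36 - 5*l) + n*(-2*l^2 - 49*l + 210) + 392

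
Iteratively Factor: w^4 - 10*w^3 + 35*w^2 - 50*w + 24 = (w - 4)*(w^3 - 6*w^2 + 11*w - 6) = (w - 4)*(w - 1)*(w^2 - 5*w + 6) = (w - 4)*(w - 2)*(w - 1)*(w - 3)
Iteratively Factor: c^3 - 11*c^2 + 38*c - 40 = (c - 2)*(c^2 - 9*c + 20) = (c - 5)*(c - 2)*(c - 4)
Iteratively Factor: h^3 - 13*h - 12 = (h + 3)*(h^2 - 3*h - 4) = (h - 4)*(h + 3)*(h + 1)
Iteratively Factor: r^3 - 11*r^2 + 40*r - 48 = (r - 4)*(r^2 - 7*r + 12) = (r - 4)*(r - 3)*(r - 4)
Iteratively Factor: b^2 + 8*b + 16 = (b + 4)*(b + 4)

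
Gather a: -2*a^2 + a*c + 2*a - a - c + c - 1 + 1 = -2*a^2 + a*(c + 1)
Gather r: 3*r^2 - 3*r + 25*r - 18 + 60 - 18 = 3*r^2 + 22*r + 24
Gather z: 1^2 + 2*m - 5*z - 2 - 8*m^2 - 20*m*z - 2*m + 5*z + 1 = -8*m^2 - 20*m*z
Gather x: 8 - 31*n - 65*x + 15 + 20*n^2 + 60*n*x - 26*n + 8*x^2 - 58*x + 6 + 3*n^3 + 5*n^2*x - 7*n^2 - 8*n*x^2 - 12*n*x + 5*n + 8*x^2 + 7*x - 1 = 3*n^3 + 13*n^2 - 52*n + x^2*(16 - 8*n) + x*(5*n^2 + 48*n - 116) + 28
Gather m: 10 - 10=0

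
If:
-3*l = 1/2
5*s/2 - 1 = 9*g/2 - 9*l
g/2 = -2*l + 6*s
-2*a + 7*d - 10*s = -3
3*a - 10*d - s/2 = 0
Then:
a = -8457/206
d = -1268/103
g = -190/309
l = -1/6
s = -11/103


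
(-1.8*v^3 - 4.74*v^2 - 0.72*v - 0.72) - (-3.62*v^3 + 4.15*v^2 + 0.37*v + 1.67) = 1.82*v^3 - 8.89*v^2 - 1.09*v - 2.39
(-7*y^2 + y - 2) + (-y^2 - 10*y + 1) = -8*y^2 - 9*y - 1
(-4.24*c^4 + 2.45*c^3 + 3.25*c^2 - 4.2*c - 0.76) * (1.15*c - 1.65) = -4.876*c^5 + 9.8135*c^4 - 0.305000000000001*c^3 - 10.1925*c^2 + 6.056*c + 1.254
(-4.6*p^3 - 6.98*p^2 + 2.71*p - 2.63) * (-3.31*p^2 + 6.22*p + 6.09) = 15.226*p^5 - 5.5082*p^4 - 80.3997*p^3 - 16.9467*p^2 + 0.145299999999999*p - 16.0167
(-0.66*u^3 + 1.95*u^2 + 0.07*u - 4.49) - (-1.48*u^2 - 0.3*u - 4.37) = -0.66*u^3 + 3.43*u^2 + 0.37*u - 0.12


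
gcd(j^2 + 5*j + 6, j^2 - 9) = j + 3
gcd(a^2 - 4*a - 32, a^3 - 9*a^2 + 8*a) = a - 8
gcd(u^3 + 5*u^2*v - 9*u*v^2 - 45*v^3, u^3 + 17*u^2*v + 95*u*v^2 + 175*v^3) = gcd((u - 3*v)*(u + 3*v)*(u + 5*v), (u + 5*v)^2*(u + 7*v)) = u + 5*v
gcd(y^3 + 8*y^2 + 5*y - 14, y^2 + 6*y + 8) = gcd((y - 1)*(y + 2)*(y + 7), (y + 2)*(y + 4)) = y + 2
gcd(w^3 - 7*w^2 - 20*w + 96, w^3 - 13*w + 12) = w^2 + w - 12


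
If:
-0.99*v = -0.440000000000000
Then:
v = 0.44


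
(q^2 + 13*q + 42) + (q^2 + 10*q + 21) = 2*q^2 + 23*q + 63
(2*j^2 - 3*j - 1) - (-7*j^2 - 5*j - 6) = 9*j^2 + 2*j + 5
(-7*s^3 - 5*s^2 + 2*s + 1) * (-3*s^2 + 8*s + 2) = 21*s^5 - 41*s^4 - 60*s^3 + 3*s^2 + 12*s + 2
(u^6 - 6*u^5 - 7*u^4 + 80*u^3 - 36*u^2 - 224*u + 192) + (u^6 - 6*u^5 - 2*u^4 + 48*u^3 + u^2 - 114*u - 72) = 2*u^6 - 12*u^5 - 9*u^4 + 128*u^3 - 35*u^2 - 338*u + 120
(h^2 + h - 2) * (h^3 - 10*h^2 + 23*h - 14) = h^5 - 9*h^4 + 11*h^3 + 29*h^2 - 60*h + 28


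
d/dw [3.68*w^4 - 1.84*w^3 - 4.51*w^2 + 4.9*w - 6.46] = 14.72*w^3 - 5.52*w^2 - 9.02*w + 4.9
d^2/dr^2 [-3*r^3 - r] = -18*r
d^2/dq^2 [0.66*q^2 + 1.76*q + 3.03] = 1.32000000000000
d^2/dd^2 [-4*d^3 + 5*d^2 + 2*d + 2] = 10 - 24*d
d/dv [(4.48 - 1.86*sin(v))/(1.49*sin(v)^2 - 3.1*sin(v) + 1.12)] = (2.7714*sin(v)^2 - 13.3504*sin(v) + 11.8048)*cos(v)/(2.2201*sin(v)^4 - 9.238*sin(v)^3 + 12.9476*sin(v)^2 - 6.944*sin(v) + 1.2544)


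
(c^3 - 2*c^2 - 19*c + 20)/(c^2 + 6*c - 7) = (c^2 - c - 20)/(c + 7)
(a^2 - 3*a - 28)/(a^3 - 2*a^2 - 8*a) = (-a^2 + 3*a + 28)/(a*(-a^2 + 2*a + 8))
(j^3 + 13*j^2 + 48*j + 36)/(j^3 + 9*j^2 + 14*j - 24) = (j^2 + 7*j + 6)/(j^2 + 3*j - 4)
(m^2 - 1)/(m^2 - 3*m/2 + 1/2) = 2*(m + 1)/(2*m - 1)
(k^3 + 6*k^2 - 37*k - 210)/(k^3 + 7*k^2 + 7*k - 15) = (k^2 + k - 42)/(k^2 + 2*k - 3)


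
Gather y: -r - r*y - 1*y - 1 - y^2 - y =-r - y^2 + y*(-r - 2) - 1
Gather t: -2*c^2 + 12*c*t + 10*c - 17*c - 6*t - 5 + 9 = -2*c^2 - 7*c + t*(12*c - 6) + 4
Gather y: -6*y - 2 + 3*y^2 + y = 3*y^2 - 5*y - 2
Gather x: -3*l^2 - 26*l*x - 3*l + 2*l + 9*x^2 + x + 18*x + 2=-3*l^2 - l + 9*x^2 + x*(19 - 26*l) + 2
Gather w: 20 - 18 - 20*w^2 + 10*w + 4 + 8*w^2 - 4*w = -12*w^2 + 6*w + 6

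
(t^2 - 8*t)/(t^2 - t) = (t - 8)/(t - 1)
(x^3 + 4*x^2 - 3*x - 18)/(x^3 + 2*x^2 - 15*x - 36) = (x - 2)/(x - 4)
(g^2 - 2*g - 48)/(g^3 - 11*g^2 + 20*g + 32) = (g + 6)/(g^2 - 3*g - 4)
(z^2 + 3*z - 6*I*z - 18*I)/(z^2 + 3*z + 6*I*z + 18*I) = (z - 6*I)/(z + 6*I)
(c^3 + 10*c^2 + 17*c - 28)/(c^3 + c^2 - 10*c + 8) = (c + 7)/(c - 2)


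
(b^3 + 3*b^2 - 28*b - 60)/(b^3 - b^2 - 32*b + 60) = (b + 2)/(b - 2)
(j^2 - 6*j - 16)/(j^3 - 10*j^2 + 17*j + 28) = (j^2 - 6*j - 16)/(j^3 - 10*j^2 + 17*j + 28)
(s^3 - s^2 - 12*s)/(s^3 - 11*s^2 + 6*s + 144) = s*(s - 4)/(s^2 - 14*s + 48)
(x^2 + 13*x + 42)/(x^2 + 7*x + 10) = (x^2 + 13*x + 42)/(x^2 + 7*x + 10)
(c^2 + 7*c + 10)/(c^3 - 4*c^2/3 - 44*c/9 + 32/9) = 9*(c + 5)/(9*c^2 - 30*c + 16)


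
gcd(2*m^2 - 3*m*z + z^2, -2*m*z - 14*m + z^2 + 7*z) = -2*m + z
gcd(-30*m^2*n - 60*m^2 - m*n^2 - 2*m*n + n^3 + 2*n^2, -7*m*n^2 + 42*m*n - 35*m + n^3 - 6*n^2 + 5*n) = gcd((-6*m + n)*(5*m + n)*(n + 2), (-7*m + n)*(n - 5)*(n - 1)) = 1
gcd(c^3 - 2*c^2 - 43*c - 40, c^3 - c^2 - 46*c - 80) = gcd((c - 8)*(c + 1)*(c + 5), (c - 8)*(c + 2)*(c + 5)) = c^2 - 3*c - 40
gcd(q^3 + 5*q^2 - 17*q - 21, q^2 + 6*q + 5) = q + 1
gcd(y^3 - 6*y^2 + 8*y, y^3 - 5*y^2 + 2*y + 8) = y^2 - 6*y + 8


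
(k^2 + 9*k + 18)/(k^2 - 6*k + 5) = (k^2 + 9*k + 18)/(k^2 - 6*k + 5)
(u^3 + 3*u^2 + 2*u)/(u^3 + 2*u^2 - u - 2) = u/(u - 1)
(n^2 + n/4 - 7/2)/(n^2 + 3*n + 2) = (n - 7/4)/(n + 1)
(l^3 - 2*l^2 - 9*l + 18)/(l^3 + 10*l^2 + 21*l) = (l^2 - 5*l + 6)/(l*(l + 7))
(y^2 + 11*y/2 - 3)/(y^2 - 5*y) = (y^2 + 11*y/2 - 3)/(y*(y - 5))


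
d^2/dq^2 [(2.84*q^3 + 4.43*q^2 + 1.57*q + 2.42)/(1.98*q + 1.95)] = (22.267872*q^3 + 65.79144*q^2 + 64.7946*q + 40.541346)/(7.762392*q^3 + 22.93434*q^2 + 22.58685*q + 7.414875)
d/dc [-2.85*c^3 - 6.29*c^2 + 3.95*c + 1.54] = -8.55*c^2 - 12.58*c + 3.95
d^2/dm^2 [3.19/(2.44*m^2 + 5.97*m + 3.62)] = (-37.983968*m^2 - 92.936184*m + 3.19*(4.88*m + 5.97)*(9.76*m + 11.94) - 56.353264)/(2.44*m^2 + 5.97*m + 3.62)^3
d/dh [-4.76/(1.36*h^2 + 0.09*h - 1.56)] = (12.9472*h + 0.4284)/(1.36*h^2 + 0.09*h - 1.56)^2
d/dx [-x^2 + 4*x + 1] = 4 - 2*x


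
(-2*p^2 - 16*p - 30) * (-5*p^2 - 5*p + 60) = 10*p^4 + 90*p^3 + 110*p^2 - 810*p - 1800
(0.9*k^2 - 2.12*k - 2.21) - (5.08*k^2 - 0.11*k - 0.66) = -4.18*k^2 - 2.01*k - 1.55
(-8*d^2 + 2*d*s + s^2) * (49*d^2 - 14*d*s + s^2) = -392*d^4 + 210*d^3*s + 13*d^2*s^2 - 12*d*s^3 + s^4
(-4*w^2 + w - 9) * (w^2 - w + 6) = -4*w^4 + 5*w^3 - 34*w^2 + 15*w - 54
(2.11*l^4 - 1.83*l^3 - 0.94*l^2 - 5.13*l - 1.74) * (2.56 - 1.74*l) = -3.6714*l^5 + 8.5858*l^4 - 3.0492*l^3 + 6.5198*l^2 - 10.1052*l - 4.4544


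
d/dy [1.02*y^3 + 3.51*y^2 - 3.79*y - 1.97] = 3.06*y^2 + 7.02*y - 3.79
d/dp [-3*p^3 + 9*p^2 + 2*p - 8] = -9*p^2 + 18*p + 2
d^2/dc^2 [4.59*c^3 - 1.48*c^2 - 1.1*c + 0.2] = 27.54*c - 2.96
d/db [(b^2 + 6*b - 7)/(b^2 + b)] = (-5*b^2 + 14*b + 7)/(b^2*(b^2 + 2*b + 1))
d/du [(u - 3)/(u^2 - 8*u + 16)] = (2 - u)/(u^3 - 12*u^2 + 48*u - 64)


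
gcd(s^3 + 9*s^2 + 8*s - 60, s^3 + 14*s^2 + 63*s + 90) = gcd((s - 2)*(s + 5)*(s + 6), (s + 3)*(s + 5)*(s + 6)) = s^2 + 11*s + 30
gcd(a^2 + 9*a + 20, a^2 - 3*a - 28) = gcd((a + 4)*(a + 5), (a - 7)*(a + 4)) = a + 4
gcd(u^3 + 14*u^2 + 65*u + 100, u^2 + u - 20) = u + 5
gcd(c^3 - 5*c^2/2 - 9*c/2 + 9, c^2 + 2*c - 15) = c - 3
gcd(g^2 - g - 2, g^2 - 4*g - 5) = g + 1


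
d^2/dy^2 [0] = 0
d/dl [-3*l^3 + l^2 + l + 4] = -9*l^2 + 2*l + 1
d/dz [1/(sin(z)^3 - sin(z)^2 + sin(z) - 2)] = (-3*sin(z)^2 + 2*sin(z) - 1)*cos(z)/(sin(z)^3 - sin(z)^2 + sin(z) - 2)^2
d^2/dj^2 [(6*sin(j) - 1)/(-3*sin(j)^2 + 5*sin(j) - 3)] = (54*sin(j)^5 + 54*sin(j)^4 - 387*sin(j)^3 + 155*sin(j)^2 + 273*sin(j) - 148)/(3*sin(j)^2 - 5*sin(j) + 3)^3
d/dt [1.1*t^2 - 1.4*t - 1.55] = 2.2*t - 1.4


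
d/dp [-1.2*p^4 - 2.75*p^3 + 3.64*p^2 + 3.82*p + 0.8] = -4.8*p^3 - 8.25*p^2 + 7.28*p + 3.82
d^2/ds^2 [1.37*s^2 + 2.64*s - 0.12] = 2.74000000000000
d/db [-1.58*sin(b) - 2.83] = -1.58*cos(b)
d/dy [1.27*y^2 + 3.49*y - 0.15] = 2.54*y + 3.49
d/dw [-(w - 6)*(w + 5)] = 1 - 2*w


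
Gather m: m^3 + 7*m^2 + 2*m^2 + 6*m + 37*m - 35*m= m^3 + 9*m^2 + 8*m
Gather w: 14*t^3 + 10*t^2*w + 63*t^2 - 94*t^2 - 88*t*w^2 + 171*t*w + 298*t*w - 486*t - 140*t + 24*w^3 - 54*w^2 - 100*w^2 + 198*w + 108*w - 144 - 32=14*t^3 - 31*t^2 - 626*t + 24*w^3 + w^2*(-88*t - 154) + w*(10*t^2 + 469*t + 306) - 176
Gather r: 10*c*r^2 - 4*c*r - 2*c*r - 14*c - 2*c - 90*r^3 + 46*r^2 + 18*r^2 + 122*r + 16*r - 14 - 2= -16*c - 90*r^3 + r^2*(10*c + 64) + r*(138 - 6*c) - 16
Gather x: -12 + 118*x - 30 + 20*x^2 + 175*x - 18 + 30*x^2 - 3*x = 50*x^2 + 290*x - 60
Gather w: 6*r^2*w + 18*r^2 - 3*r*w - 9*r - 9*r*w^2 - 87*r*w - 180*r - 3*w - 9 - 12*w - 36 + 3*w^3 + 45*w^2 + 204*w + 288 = 18*r^2 - 189*r + 3*w^3 + w^2*(45 - 9*r) + w*(6*r^2 - 90*r + 189) + 243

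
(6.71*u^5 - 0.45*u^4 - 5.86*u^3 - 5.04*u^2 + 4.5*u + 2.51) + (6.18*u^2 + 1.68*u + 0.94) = 6.71*u^5 - 0.45*u^4 - 5.86*u^3 + 1.14*u^2 + 6.18*u + 3.45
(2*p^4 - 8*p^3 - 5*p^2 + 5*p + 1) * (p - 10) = 2*p^5 - 28*p^4 + 75*p^3 + 55*p^2 - 49*p - 10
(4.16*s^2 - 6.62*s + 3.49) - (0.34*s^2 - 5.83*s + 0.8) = 3.82*s^2 - 0.79*s + 2.69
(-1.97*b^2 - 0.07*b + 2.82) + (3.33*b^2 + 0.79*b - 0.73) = 1.36*b^2 + 0.72*b + 2.09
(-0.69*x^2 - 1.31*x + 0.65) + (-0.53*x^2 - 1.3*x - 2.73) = -1.22*x^2 - 2.61*x - 2.08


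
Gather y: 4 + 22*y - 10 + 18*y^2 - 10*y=18*y^2 + 12*y - 6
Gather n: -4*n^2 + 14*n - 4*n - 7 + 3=-4*n^2 + 10*n - 4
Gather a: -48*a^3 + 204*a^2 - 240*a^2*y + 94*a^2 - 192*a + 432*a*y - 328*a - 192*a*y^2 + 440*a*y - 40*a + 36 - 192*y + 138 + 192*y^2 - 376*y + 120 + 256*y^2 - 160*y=-48*a^3 + a^2*(298 - 240*y) + a*(-192*y^2 + 872*y - 560) + 448*y^2 - 728*y + 294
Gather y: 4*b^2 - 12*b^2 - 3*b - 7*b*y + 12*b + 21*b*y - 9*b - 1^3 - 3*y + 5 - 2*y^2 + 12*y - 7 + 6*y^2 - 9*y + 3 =-8*b^2 + 14*b*y + 4*y^2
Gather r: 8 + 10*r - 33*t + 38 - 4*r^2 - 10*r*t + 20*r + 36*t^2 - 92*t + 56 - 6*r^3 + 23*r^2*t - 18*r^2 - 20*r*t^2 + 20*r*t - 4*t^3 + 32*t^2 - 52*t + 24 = -6*r^3 + r^2*(23*t - 22) + r*(-20*t^2 + 10*t + 30) - 4*t^3 + 68*t^2 - 177*t + 126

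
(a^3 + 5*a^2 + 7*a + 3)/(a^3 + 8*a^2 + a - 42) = (a^2 + 2*a + 1)/(a^2 + 5*a - 14)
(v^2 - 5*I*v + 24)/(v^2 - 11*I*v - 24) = (v + 3*I)/(v - 3*I)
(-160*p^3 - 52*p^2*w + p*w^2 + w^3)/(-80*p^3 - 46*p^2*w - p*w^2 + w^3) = (4*p + w)/(2*p + w)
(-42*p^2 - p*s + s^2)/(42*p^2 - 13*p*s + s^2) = (-6*p - s)/(6*p - s)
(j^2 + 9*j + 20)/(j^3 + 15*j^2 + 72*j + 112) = (j + 5)/(j^2 + 11*j + 28)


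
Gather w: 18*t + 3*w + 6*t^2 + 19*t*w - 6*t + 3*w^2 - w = 6*t^2 + 12*t + 3*w^2 + w*(19*t + 2)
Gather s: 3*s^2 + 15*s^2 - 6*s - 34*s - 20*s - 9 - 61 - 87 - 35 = 18*s^2 - 60*s - 192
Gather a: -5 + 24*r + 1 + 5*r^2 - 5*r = 5*r^2 + 19*r - 4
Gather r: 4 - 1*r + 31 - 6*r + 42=77 - 7*r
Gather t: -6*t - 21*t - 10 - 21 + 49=18 - 27*t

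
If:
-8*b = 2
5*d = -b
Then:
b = -1/4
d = 1/20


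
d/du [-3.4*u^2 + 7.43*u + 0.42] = 7.43 - 6.8*u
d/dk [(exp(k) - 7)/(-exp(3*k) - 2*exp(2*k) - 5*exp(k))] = (2*exp(3*k) - 19*exp(2*k) - 28*exp(k) - 35)*exp(-k)/(exp(4*k) + 4*exp(3*k) + 14*exp(2*k) + 20*exp(k) + 25)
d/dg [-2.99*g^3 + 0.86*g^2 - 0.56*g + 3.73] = -8.97*g^2 + 1.72*g - 0.56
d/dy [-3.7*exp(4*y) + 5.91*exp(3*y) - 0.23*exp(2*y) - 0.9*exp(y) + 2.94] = (-14.8*exp(3*y) + 17.73*exp(2*y) - 0.46*exp(y) - 0.9)*exp(y)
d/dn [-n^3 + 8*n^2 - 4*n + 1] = -3*n^2 + 16*n - 4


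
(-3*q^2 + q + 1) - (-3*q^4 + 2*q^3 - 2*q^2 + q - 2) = 3*q^4 - 2*q^3 - q^2 + 3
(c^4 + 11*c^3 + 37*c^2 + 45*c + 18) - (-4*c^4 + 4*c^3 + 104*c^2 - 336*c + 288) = 5*c^4 + 7*c^3 - 67*c^2 + 381*c - 270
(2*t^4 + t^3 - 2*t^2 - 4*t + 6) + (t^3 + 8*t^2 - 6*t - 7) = 2*t^4 + 2*t^3 + 6*t^2 - 10*t - 1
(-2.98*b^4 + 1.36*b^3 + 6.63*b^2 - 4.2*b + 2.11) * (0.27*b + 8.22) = -0.8046*b^5 - 24.1284*b^4 + 12.9693*b^3 + 53.3646*b^2 - 33.9543*b + 17.3442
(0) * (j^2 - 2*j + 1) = 0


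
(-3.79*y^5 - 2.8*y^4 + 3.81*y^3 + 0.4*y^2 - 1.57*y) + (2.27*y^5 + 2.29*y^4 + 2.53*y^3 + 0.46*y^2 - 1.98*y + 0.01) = -1.52*y^5 - 0.51*y^4 + 6.34*y^3 + 0.86*y^2 - 3.55*y + 0.01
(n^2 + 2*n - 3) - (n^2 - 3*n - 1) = 5*n - 2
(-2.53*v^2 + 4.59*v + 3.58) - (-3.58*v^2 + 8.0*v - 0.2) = 1.05*v^2 - 3.41*v + 3.78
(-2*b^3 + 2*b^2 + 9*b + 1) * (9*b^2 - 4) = -18*b^5 + 18*b^4 + 89*b^3 + b^2 - 36*b - 4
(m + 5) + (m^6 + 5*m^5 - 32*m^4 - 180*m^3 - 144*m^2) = m^6 + 5*m^5 - 32*m^4 - 180*m^3 - 144*m^2 + m + 5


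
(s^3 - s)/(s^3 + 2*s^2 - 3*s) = (s + 1)/(s + 3)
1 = 1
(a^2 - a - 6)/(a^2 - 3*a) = (a + 2)/a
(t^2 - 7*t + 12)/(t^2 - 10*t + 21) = (t - 4)/(t - 7)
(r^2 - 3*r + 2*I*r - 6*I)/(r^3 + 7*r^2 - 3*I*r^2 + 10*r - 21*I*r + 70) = (r - 3)/(r^2 + r*(7 - 5*I) - 35*I)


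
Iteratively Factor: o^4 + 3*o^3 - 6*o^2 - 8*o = (o)*(o^3 + 3*o^2 - 6*o - 8) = o*(o + 1)*(o^2 + 2*o - 8) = o*(o - 2)*(o + 1)*(o + 4)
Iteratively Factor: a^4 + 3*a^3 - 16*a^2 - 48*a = (a)*(a^3 + 3*a^2 - 16*a - 48) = a*(a - 4)*(a^2 + 7*a + 12) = a*(a - 4)*(a + 3)*(a + 4)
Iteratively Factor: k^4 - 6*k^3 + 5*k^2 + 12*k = (k)*(k^3 - 6*k^2 + 5*k + 12) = k*(k + 1)*(k^2 - 7*k + 12) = k*(k - 4)*(k + 1)*(k - 3)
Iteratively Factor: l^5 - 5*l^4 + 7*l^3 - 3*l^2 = (l - 3)*(l^4 - 2*l^3 + l^2) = l*(l - 3)*(l^3 - 2*l^2 + l) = l*(l - 3)*(l - 1)*(l^2 - l) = l^2*(l - 3)*(l - 1)*(l - 1)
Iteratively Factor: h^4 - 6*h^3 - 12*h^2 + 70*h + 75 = (h - 5)*(h^3 - h^2 - 17*h - 15) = (h - 5)^2*(h^2 + 4*h + 3) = (h - 5)^2*(h + 3)*(h + 1)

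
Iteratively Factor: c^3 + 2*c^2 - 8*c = (c - 2)*(c^2 + 4*c) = (c - 2)*(c + 4)*(c)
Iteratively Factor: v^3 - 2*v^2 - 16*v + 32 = (v - 2)*(v^2 - 16) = (v - 2)*(v + 4)*(v - 4)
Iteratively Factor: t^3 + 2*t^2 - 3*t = (t - 1)*(t^2 + 3*t) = (t - 1)*(t + 3)*(t)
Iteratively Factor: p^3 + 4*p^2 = (p + 4)*(p^2) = p*(p + 4)*(p)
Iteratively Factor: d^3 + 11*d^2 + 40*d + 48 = (d + 3)*(d^2 + 8*d + 16) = (d + 3)*(d + 4)*(d + 4)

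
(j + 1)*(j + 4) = j^2 + 5*j + 4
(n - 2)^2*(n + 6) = n^3 + 2*n^2 - 20*n + 24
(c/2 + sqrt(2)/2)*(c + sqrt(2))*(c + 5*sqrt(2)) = c^3/2 + 7*sqrt(2)*c^2/2 + 11*c + 5*sqrt(2)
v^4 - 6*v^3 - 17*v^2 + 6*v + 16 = (v - 8)*(v - 1)*(v + 1)*(v + 2)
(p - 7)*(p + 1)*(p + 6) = p^3 - 43*p - 42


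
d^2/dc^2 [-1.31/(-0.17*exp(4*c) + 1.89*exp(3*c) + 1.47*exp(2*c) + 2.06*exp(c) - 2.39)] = ((-3.5632*exp(3*c) + 22.2831*exp(2*c) + 7.7028*exp(c) + 2.6986)*(-0.17*exp(4*c) + 1.89*exp(3*c) + 1.47*exp(2*c) + 2.06*exp(c) - 2.39) - 1.31*(-1.36*exp(3*c) + 11.34*exp(2*c) + 5.88*exp(c) + 4.12)*(-0.68*exp(3*c) + 5.67*exp(2*c) + 2.94*exp(c) + 2.06)*exp(c))*exp(c)/(-0.17*exp(4*c) + 1.89*exp(3*c) + 1.47*exp(2*c) + 2.06*exp(c) - 2.39)^3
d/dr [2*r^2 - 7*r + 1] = 4*r - 7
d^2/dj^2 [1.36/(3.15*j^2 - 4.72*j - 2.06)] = (26.9892*j^2 - 40.44096*j - 1.36*(6.3*j - 4.72)*(12.6*j - 9.44) - 17.65008)/(-3.15*j^2 + 4.72*j + 2.06)^3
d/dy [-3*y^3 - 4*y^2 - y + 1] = -9*y^2 - 8*y - 1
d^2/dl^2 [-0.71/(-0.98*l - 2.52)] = 1.363768/(0.98*l + 2.52)^3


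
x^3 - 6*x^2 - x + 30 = (x - 5)*(x - 3)*(x + 2)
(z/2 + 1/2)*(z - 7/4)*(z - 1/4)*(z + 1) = z^4/2 - 41*z^2/32 - 9*z/16 + 7/32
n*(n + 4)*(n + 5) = n^3 + 9*n^2 + 20*n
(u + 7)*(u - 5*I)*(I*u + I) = I*u^3 + 5*u^2 + 8*I*u^2 + 40*u + 7*I*u + 35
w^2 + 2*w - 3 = (w - 1)*(w + 3)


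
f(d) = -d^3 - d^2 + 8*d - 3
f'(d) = -3*d^2 - 2*d + 8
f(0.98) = 2.94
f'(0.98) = 3.16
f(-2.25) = -14.67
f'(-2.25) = -2.69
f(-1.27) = -12.72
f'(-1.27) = 5.70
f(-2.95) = -9.63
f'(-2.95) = -12.21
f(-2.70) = -12.21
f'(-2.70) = -8.47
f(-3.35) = -3.43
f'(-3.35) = -18.97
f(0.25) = -1.08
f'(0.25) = 7.31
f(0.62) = 1.34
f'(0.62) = 5.61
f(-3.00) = -9.00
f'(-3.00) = -13.00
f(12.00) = -1779.00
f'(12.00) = -448.00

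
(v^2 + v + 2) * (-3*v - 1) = -3*v^3 - 4*v^2 - 7*v - 2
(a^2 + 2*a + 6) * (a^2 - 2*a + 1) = a^4 + 3*a^2 - 10*a + 6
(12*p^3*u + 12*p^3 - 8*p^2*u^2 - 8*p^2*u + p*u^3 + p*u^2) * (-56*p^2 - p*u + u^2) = -672*p^5*u - 672*p^5 + 436*p^4*u^2 + 436*p^4*u - 36*p^3*u^3 - 36*p^3*u^2 - 9*p^2*u^4 - 9*p^2*u^3 + p*u^5 + p*u^4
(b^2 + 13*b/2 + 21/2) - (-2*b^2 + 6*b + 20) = 3*b^2 + b/2 - 19/2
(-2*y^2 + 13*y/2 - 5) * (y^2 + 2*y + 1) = -2*y^4 + 5*y^3/2 + 6*y^2 - 7*y/2 - 5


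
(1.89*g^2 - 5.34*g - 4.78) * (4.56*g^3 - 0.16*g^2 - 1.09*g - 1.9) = 8.6184*g^5 - 24.6528*g^4 - 23.0025*g^3 + 2.9944*g^2 + 15.3562*g + 9.082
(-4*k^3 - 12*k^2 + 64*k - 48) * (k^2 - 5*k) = -4*k^5 + 8*k^4 + 124*k^3 - 368*k^2 + 240*k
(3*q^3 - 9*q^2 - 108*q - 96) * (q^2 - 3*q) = 3*q^5 - 18*q^4 - 81*q^3 + 228*q^2 + 288*q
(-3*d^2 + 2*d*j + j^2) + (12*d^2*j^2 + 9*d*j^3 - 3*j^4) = 12*d^2*j^2 - 3*d^2 + 9*d*j^3 + 2*d*j - 3*j^4 + j^2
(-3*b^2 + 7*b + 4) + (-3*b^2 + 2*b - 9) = -6*b^2 + 9*b - 5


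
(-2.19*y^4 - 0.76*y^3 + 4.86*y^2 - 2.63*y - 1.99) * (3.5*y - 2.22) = -7.665*y^5 + 2.2018*y^4 + 18.6972*y^3 - 19.9942*y^2 - 1.1264*y + 4.4178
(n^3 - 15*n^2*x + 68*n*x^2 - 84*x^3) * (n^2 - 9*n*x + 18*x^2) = n^5 - 24*n^4*x + 221*n^3*x^2 - 966*n^2*x^3 + 1980*n*x^4 - 1512*x^5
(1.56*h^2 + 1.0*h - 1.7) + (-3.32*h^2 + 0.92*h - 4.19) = -1.76*h^2 + 1.92*h - 5.89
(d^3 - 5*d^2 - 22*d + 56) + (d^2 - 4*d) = d^3 - 4*d^2 - 26*d + 56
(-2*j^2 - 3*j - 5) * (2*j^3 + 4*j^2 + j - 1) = -4*j^5 - 14*j^4 - 24*j^3 - 21*j^2 - 2*j + 5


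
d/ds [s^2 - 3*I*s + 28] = 2*s - 3*I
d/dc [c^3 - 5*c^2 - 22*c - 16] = 3*c^2 - 10*c - 22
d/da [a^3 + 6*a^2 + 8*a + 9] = 3*a^2 + 12*a + 8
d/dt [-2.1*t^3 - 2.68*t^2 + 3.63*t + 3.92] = -6.3*t^2 - 5.36*t + 3.63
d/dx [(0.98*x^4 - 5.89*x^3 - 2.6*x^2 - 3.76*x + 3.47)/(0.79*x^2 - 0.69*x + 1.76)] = (1.5484*x^5 - 6.6817*x^4 + 15.0274*x^3 - 26.3348*x^2 - 14.6346*x - 4.2233)/(0.6241*x^4 - 1.0902*x^3 + 3.2569*x^2 - 2.4288*x + 3.0976)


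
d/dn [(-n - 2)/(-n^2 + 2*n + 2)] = (-n^2 - 4*n + 2)/(n^4 - 4*n^3 + 8*n + 4)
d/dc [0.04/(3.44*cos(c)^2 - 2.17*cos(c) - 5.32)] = (0.2752*cos(c) - 0.0868)*sin(c)/(-3.44*cos(c)^2 + 2.17*cos(c) + 5.32)^2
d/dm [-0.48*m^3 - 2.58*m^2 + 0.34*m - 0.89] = -1.44*m^2 - 5.16*m + 0.34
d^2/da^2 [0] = 0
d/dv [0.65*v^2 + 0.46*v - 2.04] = 1.3*v + 0.46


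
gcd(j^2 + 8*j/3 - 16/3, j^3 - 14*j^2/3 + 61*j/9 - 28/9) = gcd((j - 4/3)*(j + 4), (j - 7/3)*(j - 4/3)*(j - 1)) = j - 4/3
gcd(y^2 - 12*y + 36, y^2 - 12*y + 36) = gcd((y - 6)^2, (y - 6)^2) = y^2 - 12*y + 36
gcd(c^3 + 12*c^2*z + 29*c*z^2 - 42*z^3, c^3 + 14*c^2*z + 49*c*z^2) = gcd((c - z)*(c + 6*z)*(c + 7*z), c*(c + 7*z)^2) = c + 7*z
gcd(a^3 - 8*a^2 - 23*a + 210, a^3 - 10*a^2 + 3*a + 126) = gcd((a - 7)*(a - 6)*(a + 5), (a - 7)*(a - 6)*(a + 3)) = a^2 - 13*a + 42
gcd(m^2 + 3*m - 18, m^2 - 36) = m + 6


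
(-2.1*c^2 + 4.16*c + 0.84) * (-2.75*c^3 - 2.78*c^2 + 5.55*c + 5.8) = 5.775*c^5 - 5.602*c^4 - 25.5298*c^3 + 8.5728*c^2 + 28.79*c + 4.872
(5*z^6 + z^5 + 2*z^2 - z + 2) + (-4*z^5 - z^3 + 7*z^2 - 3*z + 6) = 5*z^6 - 3*z^5 - z^3 + 9*z^2 - 4*z + 8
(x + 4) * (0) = 0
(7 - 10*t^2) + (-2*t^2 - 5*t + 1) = -12*t^2 - 5*t + 8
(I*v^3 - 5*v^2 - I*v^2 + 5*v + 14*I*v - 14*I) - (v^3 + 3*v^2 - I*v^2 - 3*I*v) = -v^3 + I*v^3 - 8*v^2 + 5*v + 17*I*v - 14*I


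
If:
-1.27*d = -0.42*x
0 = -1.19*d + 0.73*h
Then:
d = 0.330708661417323*x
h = 0.539100420666595*x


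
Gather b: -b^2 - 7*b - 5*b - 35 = -b^2 - 12*b - 35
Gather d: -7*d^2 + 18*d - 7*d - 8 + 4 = -7*d^2 + 11*d - 4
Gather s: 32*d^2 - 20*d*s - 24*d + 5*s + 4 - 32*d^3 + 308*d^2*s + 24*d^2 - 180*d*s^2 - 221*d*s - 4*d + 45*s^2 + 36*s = -32*d^3 + 56*d^2 - 28*d + s^2*(45 - 180*d) + s*(308*d^2 - 241*d + 41) + 4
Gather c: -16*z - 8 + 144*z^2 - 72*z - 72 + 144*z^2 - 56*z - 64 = 288*z^2 - 144*z - 144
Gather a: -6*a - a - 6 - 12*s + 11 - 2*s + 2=-7*a - 14*s + 7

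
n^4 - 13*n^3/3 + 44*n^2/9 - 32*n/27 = n*(n - 8/3)*(n - 4/3)*(n - 1/3)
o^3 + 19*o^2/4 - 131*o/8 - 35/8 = (o - 5/2)*(o + 1/4)*(o + 7)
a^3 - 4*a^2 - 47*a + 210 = (a - 6)*(a - 5)*(a + 7)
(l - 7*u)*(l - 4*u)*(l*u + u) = l^3*u - 11*l^2*u^2 + l^2*u + 28*l*u^3 - 11*l*u^2 + 28*u^3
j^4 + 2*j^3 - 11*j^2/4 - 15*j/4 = j*(j - 3/2)*(j + 1)*(j + 5/2)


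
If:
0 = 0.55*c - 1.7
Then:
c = 3.09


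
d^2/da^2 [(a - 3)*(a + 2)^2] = 6*a + 2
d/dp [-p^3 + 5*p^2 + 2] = p*(10 - 3*p)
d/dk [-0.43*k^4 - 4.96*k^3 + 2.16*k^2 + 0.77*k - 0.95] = -1.72*k^3 - 14.88*k^2 + 4.32*k + 0.77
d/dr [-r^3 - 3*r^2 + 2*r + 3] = -3*r^2 - 6*r + 2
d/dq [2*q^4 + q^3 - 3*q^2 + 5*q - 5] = 8*q^3 + 3*q^2 - 6*q + 5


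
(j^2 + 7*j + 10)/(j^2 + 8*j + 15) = (j + 2)/(j + 3)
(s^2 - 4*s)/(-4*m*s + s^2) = (4 - s)/(4*m - s)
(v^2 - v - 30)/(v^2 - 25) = (v - 6)/(v - 5)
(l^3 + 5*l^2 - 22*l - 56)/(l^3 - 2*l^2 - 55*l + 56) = (l^2 - 2*l - 8)/(l^2 - 9*l + 8)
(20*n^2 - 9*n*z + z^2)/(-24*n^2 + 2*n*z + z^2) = (-5*n + z)/(6*n + z)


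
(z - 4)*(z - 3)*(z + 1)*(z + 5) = z^4 - z^3 - 25*z^2 + 37*z + 60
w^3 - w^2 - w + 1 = (w - 1)^2*(w + 1)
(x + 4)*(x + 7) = x^2 + 11*x + 28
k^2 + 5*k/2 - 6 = (k - 3/2)*(k + 4)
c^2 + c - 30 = (c - 5)*(c + 6)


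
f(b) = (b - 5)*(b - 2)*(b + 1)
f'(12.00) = 291.00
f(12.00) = 910.00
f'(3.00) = -6.00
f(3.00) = -8.00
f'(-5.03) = 139.26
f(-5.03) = -284.16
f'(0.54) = -2.61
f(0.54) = 10.03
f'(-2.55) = 53.11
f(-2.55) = -53.25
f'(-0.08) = 3.98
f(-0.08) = 9.72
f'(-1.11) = 20.02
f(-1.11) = -2.09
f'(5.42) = 26.09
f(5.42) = 9.22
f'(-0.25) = 6.19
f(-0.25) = 8.86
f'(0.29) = -0.23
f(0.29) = 10.39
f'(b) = (b - 5)*(b - 2) + (b - 5)*(b + 1) + (b - 2)*(b + 1) = 3*b^2 - 12*b + 3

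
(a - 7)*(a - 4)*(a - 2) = a^3 - 13*a^2 + 50*a - 56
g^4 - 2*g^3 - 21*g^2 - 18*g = g*(g - 6)*(g + 1)*(g + 3)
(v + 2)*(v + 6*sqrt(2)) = v^2 + 2*v + 6*sqrt(2)*v + 12*sqrt(2)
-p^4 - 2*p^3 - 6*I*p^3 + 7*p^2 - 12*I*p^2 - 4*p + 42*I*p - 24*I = (p + 4)*(p + 6*I)*(I*p - I)^2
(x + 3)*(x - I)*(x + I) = x^3 + 3*x^2 + x + 3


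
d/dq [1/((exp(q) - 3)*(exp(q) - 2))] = (5 - 2*exp(q))*exp(q)/(exp(4*q) - 10*exp(3*q) + 37*exp(2*q) - 60*exp(q) + 36)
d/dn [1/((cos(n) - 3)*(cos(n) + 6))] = (2*cos(n) + 3)*sin(n)/((cos(n) - 3)^2*(cos(n) + 6)^2)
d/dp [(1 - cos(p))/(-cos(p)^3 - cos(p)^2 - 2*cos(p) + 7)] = (-2*sin(p)^2*cos(p) + 2*sin(p)^2 + 3)*sin(p)/(cos(p)^3 + cos(p)^2 + 2*cos(p) - 7)^2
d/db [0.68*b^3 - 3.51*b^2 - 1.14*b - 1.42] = 2.04*b^2 - 7.02*b - 1.14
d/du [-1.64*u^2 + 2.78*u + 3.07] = 2.78 - 3.28*u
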